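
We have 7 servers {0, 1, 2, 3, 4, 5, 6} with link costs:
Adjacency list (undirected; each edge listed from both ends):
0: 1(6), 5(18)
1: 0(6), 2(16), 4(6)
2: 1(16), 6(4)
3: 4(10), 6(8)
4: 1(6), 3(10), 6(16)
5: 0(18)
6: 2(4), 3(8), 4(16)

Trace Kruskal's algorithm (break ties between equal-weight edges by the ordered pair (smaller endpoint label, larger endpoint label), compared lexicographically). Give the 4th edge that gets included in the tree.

3-6

Sort edges by weight, then run Kruskal:
2 6 (4): add — endpoints in different components.
0 1 (6): add — endpoints in different components.
1 4 (6): add — endpoints in different components.
3 6 (8): add — endpoints in different components.
3 4 (10): add — endpoints in different components.
1 2 (16): skip — 1 and 2 already connected.
4 6 (16): skip — 4 and 6 already connected.
0 5 (18): add — endpoints in different components.
The 4th edge added is 3 6.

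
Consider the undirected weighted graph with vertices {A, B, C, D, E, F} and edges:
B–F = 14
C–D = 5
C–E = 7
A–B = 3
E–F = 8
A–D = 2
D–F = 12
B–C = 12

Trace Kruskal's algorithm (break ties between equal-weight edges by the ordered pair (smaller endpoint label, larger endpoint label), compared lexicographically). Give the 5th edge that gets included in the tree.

Kruskal's algorithm — process edges by increasing weight (ties by edge label):
A–D (2): add — endpoints in different components.
A–B (3): add — endpoints in different components.
C–D (5): add — endpoints in different components.
C–E (7): add — endpoints in different components.
E–F (8): add — endpoints in different components.
The 5th edge added is E–F.

E-F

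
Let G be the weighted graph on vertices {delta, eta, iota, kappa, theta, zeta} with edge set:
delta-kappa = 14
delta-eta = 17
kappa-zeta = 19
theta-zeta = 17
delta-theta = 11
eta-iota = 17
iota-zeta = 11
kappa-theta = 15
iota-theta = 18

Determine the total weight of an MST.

70

Kruskal: consider edges lightest-first.
delta-theta (11): add. Components now {delta,theta} {iota} {zeta} {kappa} {eta}
iota-zeta (11): add. Components now {delta,theta} {iota,zeta} {kappa} {eta}
delta-kappa (14): add. Components now {delta,kappa,theta} {iota,zeta} {eta}
kappa-theta (15): skip — theta and kappa already connected.
delta-eta (17): add. Components now {delta,eta,kappa,theta} {iota,zeta}
eta-iota (17): add. Components now {delta,eta,iota,kappa,theta,zeta}
MST edges: delta-theta, iota-zeta, delta-kappa, delta-eta, eta-iota; total weight 11+11+14+17+17 = 70.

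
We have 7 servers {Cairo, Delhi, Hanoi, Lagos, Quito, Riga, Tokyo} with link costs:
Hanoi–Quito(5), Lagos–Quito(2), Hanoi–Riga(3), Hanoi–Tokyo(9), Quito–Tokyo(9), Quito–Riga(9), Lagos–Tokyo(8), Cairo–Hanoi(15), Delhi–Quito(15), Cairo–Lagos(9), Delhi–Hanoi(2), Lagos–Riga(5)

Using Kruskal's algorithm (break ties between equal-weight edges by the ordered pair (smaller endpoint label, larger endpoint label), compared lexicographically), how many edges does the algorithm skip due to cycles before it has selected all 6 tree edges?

1

Sort edges by weight, then run Kruskal:
Delhi–Hanoi (2): add — endpoints in different components.
Lagos–Quito (2): add — endpoints in different components.
Hanoi–Riga (3): add — endpoints in different components.
Hanoi–Quito (5): add — endpoints in different components.
Lagos–Riga (5): skip — Riga and Lagos already connected.
Lagos–Tokyo (8): add — endpoints in different components.
Cairo–Lagos (9): add — endpoints in different components.
Edges rejected before the tree was complete: 1.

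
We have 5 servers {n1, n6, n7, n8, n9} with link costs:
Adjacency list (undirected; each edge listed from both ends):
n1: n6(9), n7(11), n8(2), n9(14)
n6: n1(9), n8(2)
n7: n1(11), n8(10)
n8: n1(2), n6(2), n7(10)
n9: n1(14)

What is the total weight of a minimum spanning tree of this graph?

28

Kruskal: consider edges lightest-first.
n1—n8 (2): add. Components now {n1,n8} {n9} {n7} {n6}
n6—n8 (2): add. Components now {n1,n6,n8} {n9} {n7}
n1—n6 (9): skip — n1 and n6 already connected.
n7—n8 (10): add. Components now {n1,n6,n7,n8} {n9}
n1—n7 (11): skip — n1 and n7 already connected.
n1—n9 (14): add. Components now {n1,n6,n7,n8,n9}
MST edges: n1—n8, n6—n8, n7—n8, n1—n9; total weight 2+2+10+14 = 28.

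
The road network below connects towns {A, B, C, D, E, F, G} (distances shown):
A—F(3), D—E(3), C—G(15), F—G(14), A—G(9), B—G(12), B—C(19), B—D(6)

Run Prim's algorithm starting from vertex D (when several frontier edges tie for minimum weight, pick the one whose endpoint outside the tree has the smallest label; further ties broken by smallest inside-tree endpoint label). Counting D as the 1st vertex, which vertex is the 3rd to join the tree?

Prim, starting at D.
Step 1: frontier [D—E 3, B—D 6] → take D—E (3); add E.
Step 2: frontier [B—D 6] → take B—D (6); add B.
Step 3: frontier [B—G 12, B—C 19] → take B—G (12); add G.
Step 4: frontier [B—C 19, A—G 9, F—G 14, C—G 15] → take A—G (9); add A.
Step 5: frontier [A—F 3, B—C 19, F—G 14, C—G 15] → take A—F (3); add F.
Step 6: frontier [B—C 19, C—G 15] → take C—G (15); add C.
Vertex order: D, E, B, G, A, F, C. The 3rd vertex is B.

B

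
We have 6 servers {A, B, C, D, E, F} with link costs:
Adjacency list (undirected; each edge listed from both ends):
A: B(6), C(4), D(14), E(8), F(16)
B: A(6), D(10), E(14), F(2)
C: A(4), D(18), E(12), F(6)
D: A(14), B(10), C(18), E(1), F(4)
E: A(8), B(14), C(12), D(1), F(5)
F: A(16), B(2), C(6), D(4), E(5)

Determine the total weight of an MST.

17

Kruskal: consider edges lightest-first.
D–E (1): add. Components now {A} {B} {C} {D,E} {F}
B–F (2): add. Components now {A} {B,F} {C} {D,E}
A–C (4): add. Components now {A,C} {B,F} {D,E}
D–F (4): add. Components now {A,C} {B,D,E,F}
E–F (5): skip — E and F already connected.
A–B (6): add. Components now {A,B,C,D,E,F}
MST edges: D–E, B–F, A–C, D–F, A–B; total weight 1+2+4+4+6 = 17.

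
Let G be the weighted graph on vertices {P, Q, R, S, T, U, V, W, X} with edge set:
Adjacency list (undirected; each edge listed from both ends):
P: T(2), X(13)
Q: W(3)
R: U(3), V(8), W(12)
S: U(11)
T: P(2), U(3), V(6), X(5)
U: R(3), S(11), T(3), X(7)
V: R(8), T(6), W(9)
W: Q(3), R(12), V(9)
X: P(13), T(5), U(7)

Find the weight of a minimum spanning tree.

42

Grow the tree from Q using Prim:
Step 1: frontier [Q—W 3] → take Q—W (3); add W.
Step 2: frontier [V—W 9, R—W 12] → take V—W (9); add V.
Step 3: frontier [T—V 6, R—V 8, R—W 12] → take T—V (6); add T.
Step 4: frontier [P—T 2, T—U 3, T—X 5, R—V 8, R—W 12] → take P—T (2); add P.
Step 5: frontier [P—X 13, T—U 3, T—X 5, R—V 8, R—W 12] → take T—U (3); add U.
Step 6: frontier [P—X 13, T—X 5, R—U 3, U—X 7, S—U 11, R—V 8, R—W 12] → take R—U (3); add R.
Step 7: frontier [P—X 13, T—X 5, U—X 7, S—U 11] → take T—X (5); add X.
Step 8: frontier [S—U 11] → take S—U (11); add S.
MST edges: Q—W, V—W, T—V, P—T, T—U, R—U, T—X, S—U; total weight 3+9+6+2+3+3+5+11 = 42.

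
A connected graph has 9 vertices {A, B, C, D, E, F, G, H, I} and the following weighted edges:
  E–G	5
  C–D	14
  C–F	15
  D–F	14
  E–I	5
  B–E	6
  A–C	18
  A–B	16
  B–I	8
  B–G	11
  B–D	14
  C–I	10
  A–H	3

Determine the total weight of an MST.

Sort edges by weight, then run Kruskal:
A–H (3): add — endpoints in different components.
E–G (5): add — endpoints in different components.
E–I (5): add — endpoints in different components.
B–E (6): add — endpoints in different components.
B–I (8): skip — B and I already connected.
C–I (10): add — endpoints in different components.
B–G (11): skip — B and G already connected.
B–D (14): add — endpoints in different components.
C–D (14): skip — C and D already connected.
D–F (14): add — endpoints in different components.
C–F (15): skip — C and F already connected.
A–B (16): add — endpoints in different components.
MST edges: A–H, E–G, E–I, B–E, C–I, B–D, D–F, A–B; total weight 3+5+5+6+10+14+14+16 = 73.

73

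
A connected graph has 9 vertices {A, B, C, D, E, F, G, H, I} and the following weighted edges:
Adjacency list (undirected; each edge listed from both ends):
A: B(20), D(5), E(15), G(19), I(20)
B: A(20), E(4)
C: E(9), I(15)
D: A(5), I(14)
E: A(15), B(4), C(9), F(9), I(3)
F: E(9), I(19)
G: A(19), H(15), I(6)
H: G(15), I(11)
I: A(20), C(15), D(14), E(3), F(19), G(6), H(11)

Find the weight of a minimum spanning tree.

61

Kruskal: consider edges lightest-first.
E–I (3): add — endpoints in different components.
B–E (4): add — endpoints in different components.
A–D (5): add — endpoints in different components.
G–I (6): add — endpoints in different components.
C–E (9): add — endpoints in different components.
E–F (9): add — endpoints in different components.
H–I (11): add — endpoints in different components.
D–I (14): add — endpoints in different components.
MST edges: E–I, B–E, A–D, G–I, C–E, E–F, H–I, D–I; total weight 3+4+5+6+9+9+11+14 = 61.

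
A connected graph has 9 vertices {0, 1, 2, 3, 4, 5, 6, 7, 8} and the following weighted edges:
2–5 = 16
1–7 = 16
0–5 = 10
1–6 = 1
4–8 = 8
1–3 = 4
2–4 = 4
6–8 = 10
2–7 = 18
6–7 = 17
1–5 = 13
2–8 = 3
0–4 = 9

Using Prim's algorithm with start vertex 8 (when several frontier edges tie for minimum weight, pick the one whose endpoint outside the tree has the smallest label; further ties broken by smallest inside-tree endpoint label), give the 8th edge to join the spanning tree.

Grow the tree from 8 using Prim:
Step 1: cheapest edge leaving the tree is 2–8 (3); add 2.
Step 2: cheapest edge leaving the tree is 2–4 (4); add 4.
Step 3: cheapest edge leaving the tree is 0–4 (9); add 0.
Step 4: cheapest edge leaving the tree is 0–5 (10); add 5.
Step 5: cheapest edge leaving the tree is 6–8 (10); add 6.
Step 6: cheapest edge leaving the tree is 1–6 (1); add 1.
Step 7: cheapest edge leaving the tree is 1–3 (4); add 3.
Step 8: cheapest edge leaving the tree is 1–7 (16); add 7.
The 8th edge added is 1–7.

1-7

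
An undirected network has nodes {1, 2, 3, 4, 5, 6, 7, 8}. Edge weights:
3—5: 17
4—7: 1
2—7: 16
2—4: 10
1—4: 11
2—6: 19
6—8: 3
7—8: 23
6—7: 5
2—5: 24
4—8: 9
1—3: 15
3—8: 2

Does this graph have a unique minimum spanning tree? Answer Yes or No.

Yes

Kruskal: consider edges lightest-first.
4—7 (1): add — endpoints in different components.
3—8 (2): add — endpoints in different components.
6—8 (3): add — endpoints in different components.
6—7 (5): add — endpoints in different components.
4—8 (9): skip — 4 and 8 already connected.
2—4 (10): add — endpoints in different components.
1—4 (11): add — endpoints in different components.
1—3 (15): skip — 1 and 3 already connected.
2—7 (16): skip — 2 and 7 already connected.
3—5 (17): add — endpoints in different components.
Every non-tree edge has weight strictly greater than the heaviest edge on the tree path between its endpoints, so the MST is unique.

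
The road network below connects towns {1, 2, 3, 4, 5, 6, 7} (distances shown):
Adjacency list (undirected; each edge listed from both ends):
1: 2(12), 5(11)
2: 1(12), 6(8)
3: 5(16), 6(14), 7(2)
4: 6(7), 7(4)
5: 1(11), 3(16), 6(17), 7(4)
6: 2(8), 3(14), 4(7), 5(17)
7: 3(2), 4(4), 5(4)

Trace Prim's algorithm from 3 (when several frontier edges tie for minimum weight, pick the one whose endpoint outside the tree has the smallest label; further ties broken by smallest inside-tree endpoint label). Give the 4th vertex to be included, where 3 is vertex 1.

5

Prim, starting at 3.
Step 1: frontier [3-7 2, 3-6 14, 3-5 16] → take 3-7 (2); add 7.
Step 2: frontier [3-6 14, 3-5 16, 4-7 4, 5-7 4] → take 4-7 (4); add 4.
Step 3: frontier [3-6 14, 3-5 16, 4-6 7, 5-7 4] → take 5-7 (4); add 5.
Step 4: frontier [3-6 14, 4-6 7, 1-5 11, 5-6 17] → take 4-6 (7); add 6.
Step 5: frontier [1-5 11, 2-6 8] → take 2-6 (8); add 2.
Step 6: frontier [1-2 12, 1-5 11] → take 1-5 (11); add 1.
Vertex order: 3, 7, 4, 5, 6, 2, 1. The 4th vertex is 5.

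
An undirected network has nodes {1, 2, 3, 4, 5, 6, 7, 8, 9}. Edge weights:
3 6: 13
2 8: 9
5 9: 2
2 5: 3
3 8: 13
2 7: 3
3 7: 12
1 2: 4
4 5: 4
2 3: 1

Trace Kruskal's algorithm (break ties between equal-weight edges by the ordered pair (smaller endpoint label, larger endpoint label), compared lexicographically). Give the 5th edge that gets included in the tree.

1-2

Kruskal's algorithm — process edges by increasing weight (ties by edge label):
2 3 (1): add — endpoints in different components.
5 9 (2): add — endpoints in different components.
2 5 (3): add — endpoints in different components.
2 7 (3): add — endpoints in different components.
1 2 (4): add — endpoints in different components.
4 5 (4): add — endpoints in different components.
2 8 (9): add — endpoints in different components.
3 7 (12): skip — 3 and 7 already connected.
3 6 (13): add — endpoints in different components.
The 5th edge added is 1 2.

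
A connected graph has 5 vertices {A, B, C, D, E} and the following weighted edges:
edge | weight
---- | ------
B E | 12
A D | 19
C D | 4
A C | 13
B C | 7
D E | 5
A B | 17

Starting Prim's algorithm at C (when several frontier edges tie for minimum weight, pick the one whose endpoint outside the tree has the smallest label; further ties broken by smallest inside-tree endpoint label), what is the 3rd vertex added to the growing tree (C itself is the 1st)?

Prim's algorithm from C:
Step 1: frontier [C D 4, B C 7, A C 13] → take C D (4); add D.
Step 2: frontier [B C 7, A C 13, D E 5, A D 19] → take D E (5); add E.
Step 3: frontier [B C 7, A C 13, A D 19, B E 12] → take B C (7); add B.
Step 4: frontier [A B 17, A C 13, A D 19] → take A C (13); add A.
Vertex order: C, D, E, B, A. The 3rd vertex is E.

E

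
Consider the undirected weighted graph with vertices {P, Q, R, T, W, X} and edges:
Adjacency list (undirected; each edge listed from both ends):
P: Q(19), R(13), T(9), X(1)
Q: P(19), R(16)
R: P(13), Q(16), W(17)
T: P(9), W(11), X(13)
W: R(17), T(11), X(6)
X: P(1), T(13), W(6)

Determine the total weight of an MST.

Kruskal's algorithm — process edges by increasing weight (ties by edge label):
P X (1): add — endpoints in different components.
W X (6): add — endpoints in different components.
P T (9): add — endpoints in different components.
T W (11): skip — W and T already connected.
P R (13): add — endpoints in different components.
T X (13): skip — T and X already connected.
Q R (16): add — endpoints in different components.
MST edges: P X, W X, P T, P R, Q R; total weight 1+6+9+13+16 = 45.

45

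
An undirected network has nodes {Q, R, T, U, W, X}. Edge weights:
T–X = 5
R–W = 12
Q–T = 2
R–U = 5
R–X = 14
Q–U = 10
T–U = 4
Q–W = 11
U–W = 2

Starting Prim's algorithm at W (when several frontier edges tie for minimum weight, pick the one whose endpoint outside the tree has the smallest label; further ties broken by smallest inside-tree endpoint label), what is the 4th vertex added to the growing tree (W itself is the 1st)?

Prim, starting at W.
Step 1: frontier [U–W 2, Q–W 11, R–W 12] → take U–W (2); add U.
Step 2: frontier [T–U 4, R–U 5, Q–U 10, Q–W 11, R–W 12] → take T–U (4); add T.
Step 3: frontier [Q–T 2, T–X 5, R–U 5, Q–U 10, Q–W 11, R–W 12] → take Q–T (2); add Q.
Step 4: frontier [T–X 5, R–U 5, R–W 12] → take R–U (5); add R.
Step 5: frontier [R–X 14, T–X 5] → take T–X (5); add X.
Vertex order: W, U, T, Q, R, X. The 4th vertex is Q.

Q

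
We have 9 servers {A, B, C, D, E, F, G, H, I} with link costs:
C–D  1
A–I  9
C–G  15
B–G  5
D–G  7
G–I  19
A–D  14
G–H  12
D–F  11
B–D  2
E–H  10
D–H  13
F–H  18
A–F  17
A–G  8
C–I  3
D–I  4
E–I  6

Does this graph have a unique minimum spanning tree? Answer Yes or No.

Yes

Kruskal's algorithm — process edges by increasing weight (ties by edge label):
C–D (1): add — endpoints in different components.
B–D (2): add — endpoints in different components.
C–I (3): add — endpoints in different components.
D–I (4): skip — D and I already connected.
B–G (5): add — endpoints in different components.
E–I (6): add — endpoints in different components.
D–G (7): skip — D and G already connected.
A–G (8): add — endpoints in different components.
A–I (9): skip — A and I already connected.
E–H (10): add — endpoints in different components.
D–F (11): add — endpoints in different components.
Every non-tree edge has weight strictly greater than the heaviest edge on the tree path between its endpoints, so the MST is unique.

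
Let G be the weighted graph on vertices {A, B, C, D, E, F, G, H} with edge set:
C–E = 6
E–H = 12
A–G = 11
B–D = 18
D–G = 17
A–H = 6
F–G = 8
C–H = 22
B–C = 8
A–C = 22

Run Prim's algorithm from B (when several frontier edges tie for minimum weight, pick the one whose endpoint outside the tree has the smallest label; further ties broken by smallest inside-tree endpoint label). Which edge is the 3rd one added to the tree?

Grow the tree from B using Prim:
Step 1: frontier [B–C 8, B–D 18] → take B–C (8); add C.
Step 2: frontier [B–D 18, C–E 6, A–C 22, C–H 22] → take C–E (6); add E.
Step 3: frontier [B–D 18, A–C 22, C–H 22, E–H 12] → take E–H (12); add H.
Step 4: frontier [B–D 18, A–C 22, A–H 6] → take A–H (6); add A.
Step 5: frontier [A–G 11, B–D 18] → take A–G (11); add G.
Step 6: frontier [B–D 18, F–G 8, D–G 17] → take F–G (8); add F.
Step 7: frontier [B–D 18, D–G 17] → take D–G (17); add D.
The 3rd edge added is E–H.

E-H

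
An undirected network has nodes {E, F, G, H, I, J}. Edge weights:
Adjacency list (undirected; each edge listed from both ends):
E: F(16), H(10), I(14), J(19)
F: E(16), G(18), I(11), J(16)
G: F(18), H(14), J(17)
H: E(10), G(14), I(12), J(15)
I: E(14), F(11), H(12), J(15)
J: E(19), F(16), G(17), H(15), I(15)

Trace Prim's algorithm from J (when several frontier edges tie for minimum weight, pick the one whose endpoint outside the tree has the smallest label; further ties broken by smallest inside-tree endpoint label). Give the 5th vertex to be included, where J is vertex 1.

F

Prim, starting at J.
Step 1: frontier [H–J 15, I–J 15, F–J 16, G–J 17, E–J 19] → take H–J (15); add H.
Step 2: frontier [E–H 10, H–I 12, G–H 14, I–J 15, F–J 16, G–J 17, E–J 19] → take E–H (10); add E.
Step 3: frontier [E–I 14, E–F 16, H–I 12, G–H 14, I–J 15, F–J 16, G–J 17] → take H–I (12); add I.
Step 4: frontier [E–F 16, G–H 14, F–I 11, F–J 16, G–J 17] → take F–I (11); add F.
Step 5: frontier [F–G 18, G–H 14, G–J 17] → take G–H (14); add G.
Vertex order: J, H, E, I, F, G. The 5th vertex is F.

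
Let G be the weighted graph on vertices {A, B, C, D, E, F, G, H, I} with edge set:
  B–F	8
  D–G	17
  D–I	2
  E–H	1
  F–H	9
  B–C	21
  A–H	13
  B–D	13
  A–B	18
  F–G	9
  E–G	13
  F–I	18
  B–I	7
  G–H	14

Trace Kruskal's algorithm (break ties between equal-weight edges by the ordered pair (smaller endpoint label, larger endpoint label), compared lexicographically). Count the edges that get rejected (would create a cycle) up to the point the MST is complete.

6

Sort edges by weight, then run Kruskal:
E–H (1): add — endpoints in different components.
D–I (2): add — endpoints in different components.
B–I (7): add — endpoints in different components.
B–F (8): add — endpoints in different components.
F–G (9): add — endpoints in different components.
F–H (9): add — endpoints in different components.
A–H (13): add — endpoints in different components.
B–D (13): skip — B and D already connected.
E–G (13): skip — E and G already connected.
G–H (14): skip — G and H already connected.
D–G (17): skip — D and G already connected.
A–B (18): skip — A and B already connected.
F–I (18): skip — F and I already connected.
B–C (21): add — endpoints in different components.
Edges rejected before the tree was complete: 6.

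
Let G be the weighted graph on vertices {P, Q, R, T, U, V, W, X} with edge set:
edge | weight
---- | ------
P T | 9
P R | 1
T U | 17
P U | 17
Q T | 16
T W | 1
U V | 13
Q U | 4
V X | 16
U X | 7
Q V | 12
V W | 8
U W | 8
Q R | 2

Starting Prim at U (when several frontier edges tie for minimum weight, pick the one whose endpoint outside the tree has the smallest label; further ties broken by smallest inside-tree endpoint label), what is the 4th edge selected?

Prim, starting at U.
Step 1: frontier [Q U 4, U X 7, U W 8, U V 13, P U 17, T U 17] → take Q U (4); add Q.
Step 2: frontier [Q R 2, Q V 12, Q T 16, U X 7, U W 8, U V 13, P U 17, T U 17] → take Q R (2); add R.
Step 3: frontier [Q V 12, Q T 16, P R 1, U X 7, U W 8, U V 13, P U 17, T U 17] → take P R (1); add P.
Step 4: frontier [P T 9, Q V 12, Q T 16, U X 7, U W 8, U V 13, T U 17] → take U X (7); add X.
Step 5: frontier [P T 9, Q V 12, Q T 16, U W 8, U V 13, T U 17, V X 16] → take U W (8); add W.
Step 6: frontier [P T 9, Q V 12, Q T 16, U V 13, T U 17, T W 1, V W 8, V X 16] → take T W (1); add T.
Step 7: frontier [Q V 12, U V 13, V W 8, V X 16] → take V W (8); add V.
The 4th edge added is U X.

U-X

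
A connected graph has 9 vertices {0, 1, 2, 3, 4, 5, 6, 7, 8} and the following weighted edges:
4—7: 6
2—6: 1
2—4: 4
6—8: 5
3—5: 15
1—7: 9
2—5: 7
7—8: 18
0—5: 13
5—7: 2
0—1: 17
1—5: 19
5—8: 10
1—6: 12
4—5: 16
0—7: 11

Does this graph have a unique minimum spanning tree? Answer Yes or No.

Yes

Kruskal's algorithm — process edges by increasing weight (ties by edge label):
2—6 (1): add — endpoints in different components.
5—7 (2): add — endpoints in different components.
2—4 (4): add — endpoints in different components.
6—8 (5): add — endpoints in different components.
4—7 (6): add — endpoints in different components.
2—5 (7): skip — 2 and 5 already connected.
1—7 (9): add — endpoints in different components.
5—8 (10): skip — 5 and 8 already connected.
0—7 (11): add — endpoints in different components.
1—6 (12): skip — 1 and 6 already connected.
0—5 (13): skip — 0 and 5 already connected.
3—5 (15): add — endpoints in different components.
Every non-tree edge has weight strictly greater than the heaviest edge on the tree path between its endpoints, so the MST is unique.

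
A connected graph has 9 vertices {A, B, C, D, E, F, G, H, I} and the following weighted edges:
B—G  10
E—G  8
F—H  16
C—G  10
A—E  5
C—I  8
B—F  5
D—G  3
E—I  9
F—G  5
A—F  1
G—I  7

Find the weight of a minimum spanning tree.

50

Grow the tree from B using Prim:
Step 1: frontier [B—F 5, B—G 10] → take B—F (5); add F.
Step 2: frontier [B—G 10, A—F 1, F—G 5, F—H 16] → take A—F (1); add A.
Step 3: frontier [A—E 5, B—G 10, F—G 5, F—H 16] → take A—E (5); add E.
Step 4: frontier [B—G 10, E—G 8, E—I 9, F—G 5, F—H 16] → take F—G (5); add G.
Step 5: frontier [E—I 9, F—H 16, D—G 3, G—I 7, C—G 10] → take D—G (3); add D.
Step 6: frontier [E—I 9, F—H 16, G—I 7, C—G 10] → take G—I (7); add I.
Step 7: frontier [F—H 16, C—G 10, C—I 8] → take C—I (8); add C.
Step 8: frontier [F—H 16] → take F—H (16); add H.
MST edges: B—F, A—F, A—E, F—G, D—G, G—I, C—I, F—H; total weight 5+1+5+5+3+7+8+16 = 50.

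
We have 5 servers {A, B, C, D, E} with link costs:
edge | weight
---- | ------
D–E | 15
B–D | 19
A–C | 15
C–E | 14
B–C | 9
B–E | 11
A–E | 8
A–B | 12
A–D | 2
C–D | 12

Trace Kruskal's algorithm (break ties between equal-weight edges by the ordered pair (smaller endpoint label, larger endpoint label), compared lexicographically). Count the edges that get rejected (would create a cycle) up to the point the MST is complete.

0

Kruskal's algorithm — process edges by increasing weight (ties by edge label):
A–D (2): add — endpoints in different components.
A–E (8): add — endpoints in different components.
B–C (9): add — endpoints in different components.
B–E (11): add — endpoints in different components.
Edges rejected before the tree was complete: 0.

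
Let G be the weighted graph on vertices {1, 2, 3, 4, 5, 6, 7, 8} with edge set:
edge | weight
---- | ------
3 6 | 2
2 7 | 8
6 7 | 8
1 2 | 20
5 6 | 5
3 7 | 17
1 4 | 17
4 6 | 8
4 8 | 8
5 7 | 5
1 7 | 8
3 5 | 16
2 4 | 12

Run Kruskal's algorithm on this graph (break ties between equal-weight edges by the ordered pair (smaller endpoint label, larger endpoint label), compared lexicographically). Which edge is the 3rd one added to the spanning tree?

Kruskal's algorithm — process edges by increasing weight (ties by edge label):
3 6 (2): add — endpoints in different components.
5 6 (5): add — endpoints in different components.
5 7 (5): add — endpoints in different components.
1 7 (8): add — endpoints in different components.
2 7 (8): add — endpoints in different components.
4 6 (8): add — endpoints in different components.
4 8 (8): add — endpoints in different components.
The 3rd edge added is 5 7.

5-7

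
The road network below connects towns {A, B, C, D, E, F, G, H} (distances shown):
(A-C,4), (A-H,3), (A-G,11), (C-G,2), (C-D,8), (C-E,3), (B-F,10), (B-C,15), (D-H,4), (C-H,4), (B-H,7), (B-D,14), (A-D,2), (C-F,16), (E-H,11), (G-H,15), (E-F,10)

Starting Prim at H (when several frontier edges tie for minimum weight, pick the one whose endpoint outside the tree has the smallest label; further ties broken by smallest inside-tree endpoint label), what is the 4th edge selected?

Prim's algorithm from H:
Step 1: cheapest edge leaving the tree is A-H (3); add A.
Step 2: cheapest edge leaving the tree is A-D (2); add D.
Step 3: cheapest edge leaving the tree is A-C (4); add C.
Step 4: cheapest edge leaving the tree is C-G (2); add G.
Step 5: cheapest edge leaving the tree is C-E (3); add E.
Step 6: cheapest edge leaving the tree is B-H (7); add B.
Step 7: cheapest edge leaving the tree is B-F (10); add F.
The 4th edge added is C-G.

C-G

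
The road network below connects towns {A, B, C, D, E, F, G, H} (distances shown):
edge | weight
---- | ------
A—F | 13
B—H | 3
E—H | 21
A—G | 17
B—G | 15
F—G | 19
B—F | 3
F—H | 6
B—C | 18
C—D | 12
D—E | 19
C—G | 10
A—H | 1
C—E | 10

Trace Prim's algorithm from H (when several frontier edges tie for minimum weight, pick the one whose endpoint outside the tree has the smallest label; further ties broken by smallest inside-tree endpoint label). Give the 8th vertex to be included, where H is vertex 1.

D

Prim's algorithm from H:
Step 1: frontier [A—H 1, B—H 3, F—H 6, E—H 21] → take A—H (1); add A.
Step 2: frontier [A—F 13, A—G 17, B—H 3, F—H 6, E—H 21] → take B—H (3); add B.
Step 3: frontier [A—F 13, A—G 17, B—F 3, B—G 15, B—C 18, F—H 6, E—H 21] → take B—F (3); add F.
Step 4: frontier [A—G 17, B—G 15, B—C 18, F—G 19, E—H 21] → take B—G (15); add G.
Step 5: frontier [B—C 18, C—G 10, E—H 21] → take C—G (10); add C.
Step 6: frontier [C—E 10, C—D 12, E—H 21] → take C—E (10); add E.
Step 7: frontier [C—D 12, D—E 19] → take C—D (12); add D.
Vertex order: H, A, B, F, G, C, E, D. The 8th vertex is D.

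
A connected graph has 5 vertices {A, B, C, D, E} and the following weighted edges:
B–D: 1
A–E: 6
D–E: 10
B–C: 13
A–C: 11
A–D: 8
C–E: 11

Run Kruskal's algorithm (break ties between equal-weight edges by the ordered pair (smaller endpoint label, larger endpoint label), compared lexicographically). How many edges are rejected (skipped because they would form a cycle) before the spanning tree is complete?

Sort edges by weight, then run Kruskal:
B–D (1): add. Components now {A} {B,D} {C} {E}
A–E (6): add. Components now {A,E} {B,D} {C}
A–D (8): add. Components now {A,B,D,E} {C}
D–E (10): skip — D and E already connected.
A–C (11): add. Components now {A,B,C,D,E}
Edges rejected before the tree was complete: 1.

1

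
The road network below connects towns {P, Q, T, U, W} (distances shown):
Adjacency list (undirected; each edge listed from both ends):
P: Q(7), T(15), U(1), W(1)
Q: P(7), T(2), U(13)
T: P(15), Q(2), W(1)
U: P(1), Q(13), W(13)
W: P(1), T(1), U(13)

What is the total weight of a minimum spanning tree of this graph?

5

Prim's algorithm from P:
Step 1: frontier [P U 1, P W 1, P Q 7, P T 15] → take P U (1); add U.
Step 2: frontier [P W 1, P Q 7, P T 15, Q U 13, U W 13] → take P W (1); add W.
Step 3: frontier [P Q 7, P T 15, Q U 13, T W 1] → take T W (1); add T.
Step 4: frontier [P Q 7, Q T 2, Q U 13] → take Q T (2); add Q.
MST edges: P U, P W, T W, Q T; total weight 1+1+1+2 = 5.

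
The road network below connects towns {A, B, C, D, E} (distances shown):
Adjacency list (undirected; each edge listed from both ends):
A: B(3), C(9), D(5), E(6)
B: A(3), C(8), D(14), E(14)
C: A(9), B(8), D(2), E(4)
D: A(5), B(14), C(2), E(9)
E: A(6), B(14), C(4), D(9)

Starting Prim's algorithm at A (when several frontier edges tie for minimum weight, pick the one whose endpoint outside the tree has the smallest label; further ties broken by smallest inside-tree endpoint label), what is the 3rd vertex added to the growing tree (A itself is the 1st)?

Prim's algorithm from A:
Step 1: cheapest edge leaving the tree is A-B (3); add B.
Step 2: cheapest edge leaving the tree is A-D (5); add D.
Step 3: cheapest edge leaving the tree is C-D (2); add C.
Step 4: cheapest edge leaving the tree is C-E (4); add E.
Vertex order: A, B, D, C, E. The 3rd vertex is D.

D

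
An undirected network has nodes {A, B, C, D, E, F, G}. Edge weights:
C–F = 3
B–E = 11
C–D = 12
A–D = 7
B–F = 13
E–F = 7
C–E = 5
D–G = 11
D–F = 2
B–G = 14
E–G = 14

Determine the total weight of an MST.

39

Prim's algorithm from E:
Step 1: frontier [C–E 5, E–F 7, B–E 11, E–G 14] → take C–E (5); add C.
Step 2: frontier [C–F 3, C–D 12, E–F 7, B–E 11, E–G 14] → take C–F (3); add F.
Step 3: frontier [C–D 12, B–E 11, E–G 14, D–F 2, B–F 13] → take D–F (2); add D.
Step 4: frontier [A–D 7, D–G 11, B–E 11, E–G 14, B–F 13] → take A–D (7); add A.
Step 5: frontier [D–G 11, B–E 11, E–G 14, B–F 13] → take B–E (11); add B.
Step 6: frontier [B–G 14, D–G 11, E–G 14] → take D–G (11); add G.
MST edges: C–E, C–F, D–F, A–D, B–E, D–G; total weight 5+3+2+7+11+11 = 39.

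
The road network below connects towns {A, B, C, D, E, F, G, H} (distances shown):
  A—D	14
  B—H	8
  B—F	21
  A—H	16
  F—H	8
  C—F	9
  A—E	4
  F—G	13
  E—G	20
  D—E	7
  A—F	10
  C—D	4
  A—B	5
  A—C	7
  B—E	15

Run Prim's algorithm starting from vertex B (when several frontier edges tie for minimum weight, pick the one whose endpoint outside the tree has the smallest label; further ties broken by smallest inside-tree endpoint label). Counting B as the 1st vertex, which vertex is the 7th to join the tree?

Prim's algorithm from B:
Step 1: cheapest edge leaving the tree is A—B (5); add A.
Step 2: cheapest edge leaving the tree is A—E (4); add E.
Step 3: cheapest edge leaving the tree is A—C (7); add C.
Step 4: cheapest edge leaving the tree is C—D (4); add D.
Step 5: cheapest edge leaving the tree is B—H (8); add H.
Step 6: cheapest edge leaving the tree is F—H (8); add F.
Step 7: cheapest edge leaving the tree is F—G (13); add G.
Vertex order: B, A, E, C, D, H, F, G. The 7th vertex is F.

F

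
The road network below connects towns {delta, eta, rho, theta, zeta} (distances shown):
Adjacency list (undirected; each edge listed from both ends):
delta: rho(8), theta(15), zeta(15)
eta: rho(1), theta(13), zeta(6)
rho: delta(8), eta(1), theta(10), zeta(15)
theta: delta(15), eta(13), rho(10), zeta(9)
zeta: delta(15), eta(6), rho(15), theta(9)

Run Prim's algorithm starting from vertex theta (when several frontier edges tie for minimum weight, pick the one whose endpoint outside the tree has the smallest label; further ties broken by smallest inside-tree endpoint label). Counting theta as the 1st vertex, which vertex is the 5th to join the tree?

Prim, starting at theta.
Step 1: cheapest edge leaving the tree is theta-zeta (9); add zeta.
Step 2: cheapest edge leaving the tree is eta-zeta (6); add eta.
Step 3: cheapest edge leaving the tree is eta-rho (1); add rho.
Step 4: cheapest edge leaving the tree is delta-rho (8); add delta.
Vertex order: theta, zeta, eta, rho, delta. The 5th vertex is delta.

delta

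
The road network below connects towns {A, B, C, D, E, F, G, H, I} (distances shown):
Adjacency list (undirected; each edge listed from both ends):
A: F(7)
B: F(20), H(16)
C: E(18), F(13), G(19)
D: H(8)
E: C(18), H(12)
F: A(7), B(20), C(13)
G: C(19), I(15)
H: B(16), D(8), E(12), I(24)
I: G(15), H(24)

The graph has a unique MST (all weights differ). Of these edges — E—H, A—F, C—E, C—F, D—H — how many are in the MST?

Kruskal's algorithm — process edges by increasing weight (ties by edge label):
A—F (7): add — endpoints in different components.
D—H (8): add — endpoints in different components.
E—H (12): add — endpoints in different components.
C—F (13): add — endpoints in different components.
G—I (15): add — endpoints in different components.
B—H (16): add — endpoints in different components.
C—E (18): add — endpoints in different components.
C—G (19): add — endpoints in different components.
MST edge set: {A—F, D—H, E—H, C—F, G—I, B—H, C—E, C—G}.
Of the listed edges, {E—H, A—F, C—E, C—F, D—H} are in the MST → 5.

5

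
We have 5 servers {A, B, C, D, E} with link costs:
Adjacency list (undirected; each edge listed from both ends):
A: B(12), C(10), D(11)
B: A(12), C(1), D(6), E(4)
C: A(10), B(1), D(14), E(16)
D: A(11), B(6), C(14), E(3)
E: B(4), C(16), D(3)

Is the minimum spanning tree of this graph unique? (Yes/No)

Kruskal: consider edges lightest-first.
B—C (1): add — endpoints in different components.
D—E (3): add — endpoints in different components.
B—E (4): add — endpoints in different components.
B—D (6): skip — B and D already connected.
A—C (10): add — endpoints in different components.
Every non-tree edge has weight strictly greater than the heaviest edge on the tree path between its endpoints, so the MST is unique.

Yes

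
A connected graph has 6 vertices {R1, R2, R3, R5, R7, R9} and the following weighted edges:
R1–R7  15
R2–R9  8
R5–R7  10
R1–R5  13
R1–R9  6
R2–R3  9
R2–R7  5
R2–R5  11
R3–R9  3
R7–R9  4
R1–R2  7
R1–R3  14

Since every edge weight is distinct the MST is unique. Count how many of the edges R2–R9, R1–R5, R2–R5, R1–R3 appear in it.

0

Kruskal: consider edges lightest-first.
R3–R9 (3): add — endpoints in different components.
R7–R9 (4): add — endpoints in different components.
R2–R7 (5): add — endpoints in different components.
R1–R9 (6): add — endpoints in different components.
R1–R2 (7): skip — R1 and R2 already connected.
R2–R9 (8): skip — R9 and R2 already connected.
R2–R3 (9): skip — R2 and R3 already connected.
R5–R7 (10): add — endpoints in different components.
MST edge set: {R3–R9, R7–R9, R2–R7, R1–R9, R5–R7}.
Of the listed edges, {} are in the MST → 0.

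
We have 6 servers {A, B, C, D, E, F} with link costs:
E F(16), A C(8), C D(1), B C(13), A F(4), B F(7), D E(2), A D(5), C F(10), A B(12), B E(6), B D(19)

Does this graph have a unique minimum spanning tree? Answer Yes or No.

Kruskal: consider edges lightest-first.
C D (1): add. Components now {A} {B} {C,D} {E} {F}
D E (2): add. Components now {A} {B} {C,D,E} {F}
A F (4): add. Components now {A,F} {B} {C,D,E}
A D (5): add. Components now {A,C,D,E,F} {B}
B E (6): add. Components now {A,B,C,D,E,F}
Every non-tree edge has weight strictly greater than the heaviest edge on the tree path between its endpoints, so the MST is unique.

Yes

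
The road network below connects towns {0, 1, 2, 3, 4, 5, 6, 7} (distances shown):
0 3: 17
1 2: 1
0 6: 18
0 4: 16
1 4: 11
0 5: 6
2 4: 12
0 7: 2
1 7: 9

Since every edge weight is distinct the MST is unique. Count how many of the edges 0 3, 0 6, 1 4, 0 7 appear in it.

Kruskal: consider edges lightest-first.
1 2 (1): add — endpoints in different components.
0 7 (2): add — endpoints in different components.
0 5 (6): add — endpoints in different components.
1 7 (9): add — endpoints in different components.
1 4 (11): add — endpoints in different components.
2 4 (12): skip — 2 and 4 already connected.
0 4 (16): skip — 0 and 4 already connected.
0 3 (17): add — endpoints in different components.
0 6 (18): add — endpoints in different components.
MST edge set: {1 2, 0 7, 0 5, 1 7, 1 4, 0 3, 0 6}.
Of the listed edges, {0 3, 0 6, 1 4, 0 7} are in the MST → 4.

4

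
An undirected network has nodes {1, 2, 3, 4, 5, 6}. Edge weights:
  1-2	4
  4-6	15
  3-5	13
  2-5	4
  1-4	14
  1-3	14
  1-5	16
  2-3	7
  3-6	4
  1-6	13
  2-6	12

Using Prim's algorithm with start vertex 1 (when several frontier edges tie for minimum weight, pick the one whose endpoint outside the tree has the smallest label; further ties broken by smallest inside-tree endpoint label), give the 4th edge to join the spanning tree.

Prim, starting at 1.
Step 1: cheapest edge leaving the tree is 1-2 (4); add 2.
Step 2: cheapest edge leaving the tree is 2-5 (4); add 5.
Step 3: cheapest edge leaving the tree is 2-3 (7); add 3.
Step 4: cheapest edge leaving the tree is 3-6 (4); add 6.
Step 5: cheapest edge leaving the tree is 1-4 (14); add 4.
The 4th edge added is 3-6.

3-6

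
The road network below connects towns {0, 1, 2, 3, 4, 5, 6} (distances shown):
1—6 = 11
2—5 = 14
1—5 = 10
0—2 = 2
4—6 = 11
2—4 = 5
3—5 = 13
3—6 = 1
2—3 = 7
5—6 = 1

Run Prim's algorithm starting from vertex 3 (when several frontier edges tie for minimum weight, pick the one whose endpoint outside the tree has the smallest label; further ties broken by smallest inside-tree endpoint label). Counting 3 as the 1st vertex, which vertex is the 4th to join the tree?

2

Grow the tree from 3 using Prim:
Step 1: frontier [3—6 1, 2—3 7, 3—5 13] → take 3—6 (1); add 6.
Step 2: frontier [2—3 7, 3—5 13, 5—6 1, 1—6 11, 4—6 11] → take 5—6 (1); add 5.
Step 3: frontier [2—3 7, 1—5 10, 2—5 14, 1—6 11, 4—6 11] → take 2—3 (7); add 2.
Step 4: frontier [0—2 2, 2—4 5, 1—5 10, 1—6 11, 4—6 11] → take 0—2 (2); add 0.
Step 5: frontier [2—4 5, 1—5 10, 1—6 11, 4—6 11] → take 2—4 (5); add 4.
Step 6: frontier [1—5 10, 1—6 11] → take 1—5 (10); add 1.
Vertex order: 3, 6, 5, 2, 0, 4, 1. The 4th vertex is 2.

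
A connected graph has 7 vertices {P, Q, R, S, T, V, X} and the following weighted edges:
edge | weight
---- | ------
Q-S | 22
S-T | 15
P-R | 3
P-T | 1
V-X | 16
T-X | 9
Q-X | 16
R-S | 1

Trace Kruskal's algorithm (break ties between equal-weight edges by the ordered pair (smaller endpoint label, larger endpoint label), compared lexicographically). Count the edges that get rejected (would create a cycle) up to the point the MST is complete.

1

Kruskal: consider edges lightest-first.
P-T (1): add. Components now {P,T} {V} {X} {S} {R} {Q}
R-S (1): add. Components now {P,T} {V} {X} {R,S} {Q}
P-R (3): add. Components now {P,R,S,T} {V} {X} {Q}
T-X (9): add. Components now {P,R,S,T,X} {V} {Q}
S-T (15): skip — S and T already connected.
Q-X (16): add. Components now {P,Q,R,S,T,X} {V}
V-X (16): add. Components now {P,Q,R,S,T,V,X}
Edges rejected before the tree was complete: 1.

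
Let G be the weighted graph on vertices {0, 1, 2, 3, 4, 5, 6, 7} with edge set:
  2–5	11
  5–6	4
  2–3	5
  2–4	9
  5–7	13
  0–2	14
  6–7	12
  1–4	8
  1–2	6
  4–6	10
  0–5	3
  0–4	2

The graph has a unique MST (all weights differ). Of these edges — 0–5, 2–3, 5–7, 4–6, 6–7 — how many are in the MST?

Sort edges by weight, then run Kruskal:
0–4 (2): add — endpoints in different components.
0–5 (3): add — endpoints in different components.
5–6 (4): add — endpoints in different components.
2–3 (5): add — endpoints in different components.
1–2 (6): add — endpoints in different components.
1–4 (8): add — endpoints in different components.
2–4 (9): skip — 2 and 4 already connected.
4–6 (10): skip — 4 and 6 already connected.
2–5 (11): skip — 2 and 5 already connected.
6–7 (12): add — endpoints in different components.
MST edge set: {0–4, 0–5, 5–6, 2–3, 1–2, 1–4, 6–7}.
Of the listed edges, {0–5, 2–3, 6–7} are in the MST → 3.

3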